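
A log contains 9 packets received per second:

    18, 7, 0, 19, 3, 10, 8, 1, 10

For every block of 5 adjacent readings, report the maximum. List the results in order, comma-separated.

19, 19, 19, 19, 10

(18, 7, 0, 19, 3) → max 19
(7, 0, 19, 3, 10) → max 19
(0, 19, 3, 10, 8) → max 19
(19, 3, 10, 8, 1) → max 19
(3, 10, 8, 1, 10) → max 10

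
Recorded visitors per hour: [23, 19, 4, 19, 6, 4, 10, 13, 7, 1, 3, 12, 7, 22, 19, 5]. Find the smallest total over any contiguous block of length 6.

Each size-6 window and its sum:
(23, 19, 4, 19, 6, 4) → sum 75
(19, 4, 19, 6, 4, 10) → sum 62
(4, 19, 6, 4, 10, 13) → sum 56
(19, 6, 4, 10, 13, 7) → sum 59
(6, 4, 10, 13, 7, 1) → sum 41
(4, 10, 13, 7, 1, 3) → sum 38
(10, 13, 7, 1, 3, 12) → sum 46
(13, 7, 1, 3, 12, 7) → sum 43
(7, 1, 3, 12, 7, 22) → sum 52
(1, 3, 12, 7, 22, 19) → sum 64
(3, 12, 7, 22, 19, 5) → sum 68
Smallest of these is 38.

38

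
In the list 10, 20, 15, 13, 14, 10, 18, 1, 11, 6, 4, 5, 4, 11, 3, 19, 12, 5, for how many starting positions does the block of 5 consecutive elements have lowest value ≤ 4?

[10, 20, 15, 13, 14] → min 10
[20, 15, 13, 14, 10] → min 10
[15, 13, 14, 10, 18] → min 10
[13, 14, 10, 18, 1] → min 1  ≤ 4 ✓
[14, 10, 18, 1, 11] → min 1  ≤ 4 ✓
[10, 18, 1, 11, 6] → min 1  ≤ 4 ✓
[18, 1, 11, 6, 4] → min 1  ≤ 4 ✓
[1, 11, 6, 4, 5] → min 1  ≤ 4 ✓
[11, 6, 4, 5, 4] → min 4  ≤ 4 ✓
[6, 4, 5, 4, 11] → min 4  ≤ 4 ✓
[4, 5, 4, 11, 3] → min 3  ≤ 4 ✓
[5, 4, 11, 3, 19] → min 3  ≤ 4 ✓
[4, 11, 3, 19, 12] → min 3  ≤ 4 ✓
[11, 3, 19, 12, 5] → min 3  ≤ 4 ✓
11 windows satisfy the condition.

11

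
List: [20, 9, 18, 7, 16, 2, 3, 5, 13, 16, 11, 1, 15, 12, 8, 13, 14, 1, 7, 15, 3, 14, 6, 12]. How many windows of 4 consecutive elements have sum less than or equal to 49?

19

(20, 9, 18, 7) → sum 54
(9, 18, 7, 16) → sum 50
(18, 7, 16, 2) → sum 43  ≤ 49 ✓
(7, 16, 2, 3) → sum 28  ≤ 49 ✓
(16, 2, 3, 5) → sum 26  ≤ 49 ✓
(2, 3, 5, 13) → sum 23  ≤ 49 ✓
(3, 5, 13, 16) → sum 37  ≤ 49 ✓
(5, 13, 16, 11) → sum 45  ≤ 49 ✓
(13, 16, 11, 1) → sum 41  ≤ 49 ✓
(16, 11, 1, 15) → sum 43  ≤ 49 ✓
(11, 1, 15, 12) → sum 39  ≤ 49 ✓
(1, 15, 12, 8) → sum 36  ≤ 49 ✓
(15, 12, 8, 13) → sum 48  ≤ 49 ✓
(12, 8, 13, 14) → sum 47  ≤ 49 ✓
(8, 13, 14, 1) → sum 36  ≤ 49 ✓
(13, 14, 1, 7) → sum 35  ≤ 49 ✓
(14, 1, 7, 15) → sum 37  ≤ 49 ✓
(1, 7, 15, 3) → sum 26  ≤ 49 ✓
(7, 15, 3, 14) → sum 39  ≤ 49 ✓
(15, 3, 14, 6) → sum 38  ≤ 49 ✓
(3, 14, 6, 12) → sum 35  ≤ 49 ✓
19 windows satisfy the condition.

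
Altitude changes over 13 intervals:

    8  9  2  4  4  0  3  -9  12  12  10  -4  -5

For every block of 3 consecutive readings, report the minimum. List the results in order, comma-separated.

2, 2, 2, 0, 0, -9, -9, -9, 10, -4, -5

[8, 9, 2] → min 2
[9, 2, 4] → min 2
[2, 4, 4] → min 2
[4, 4, 0] → min 0
[4, 0, 3] → min 0
[0, 3, -9] → min -9
[3, -9, 12] → min -9
[-9, 12, 12] → min -9
[12, 12, 10] → min 10
[12, 10, -4] → min -4
[10, -4, -5] → min -5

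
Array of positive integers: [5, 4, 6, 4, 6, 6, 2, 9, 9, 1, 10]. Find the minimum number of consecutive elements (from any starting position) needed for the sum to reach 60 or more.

11

add 5: running sum 5 < 60
add 4: running sum 9 < 60
add 6: running sum 15 < 60
add 4: running sum 19 < 60
add 6: running sum 25 < 60
add 6: running sum 31 < 60
add 2: running sum 33 < 60
add 9: running sum 42 < 60
add 9: running sum 51 < 60
add 1: running sum 52 < 60
add 10: shortest ending here [5, 4, 6, 4, 6, 6, 2, 9, 9, 1, 10] sum 62, len 11
Shortest qualifying length: 11.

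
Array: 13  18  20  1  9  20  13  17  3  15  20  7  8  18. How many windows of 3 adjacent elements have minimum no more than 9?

10

13 18 20 → min 13
18 20 1 → min 1  ≤ 9 ✓
20 1 9 → min 1  ≤ 9 ✓
1 9 20 → min 1  ≤ 9 ✓
9 20 13 → min 9  ≤ 9 ✓
20 13 17 → min 13
13 17 3 → min 3  ≤ 9 ✓
17 3 15 → min 3  ≤ 9 ✓
3 15 20 → min 3  ≤ 9 ✓
15 20 7 → min 7  ≤ 9 ✓
20 7 8 → min 7  ≤ 9 ✓
7 8 18 → min 7  ≤ 9 ✓
10 windows satisfy the condition.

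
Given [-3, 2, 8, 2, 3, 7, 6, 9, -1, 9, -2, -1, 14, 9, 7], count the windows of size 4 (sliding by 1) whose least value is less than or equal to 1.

(-3, 2, 8, 2) → min -3  ≤ 1 ✓
(2, 8, 2, 3) → min 2
(8, 2, 3, 7) → min 2
(2, 3, 7, 6) → min 2
(3, 7, 6, 9) → min 3
(7, 6, 9, -1) → min -1  ≤ 1 ✓
(6, 9, -1, 9) → min -1  ≤ 1 ✓
(9, -1, 9, -2) → min -2  ≤ 1 ✓
(-1, 9, -2, -1) → min -2  ≤ 1 ✓
(9, -2, -1, 14) → min -2  ≤ 1 ✓
(-2, -1, 14, 9) → min -2  ≤ 1 ✓
(-1, 14, 9, 7) → min -1  ≤ 1 ✓
8 windows satisfy the condition.

8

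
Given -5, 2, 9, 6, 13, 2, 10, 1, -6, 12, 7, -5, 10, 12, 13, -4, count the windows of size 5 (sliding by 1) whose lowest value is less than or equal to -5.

9

(-5, 2, 9, 6, 13) → min -5  ≤ -5 ✓
(2, 9, 6, 13, 2) → min 2
(9, 6, 13, 2, 10) → min 2
(6, 13, 2, 10, 1) → min 1
(13, 2, 10, 1, -6) → min -6  ≤ -5 ✓
(2, 10, 1, -6, 12) → min -6  ≤ -5 ✓
(10, 1, -6, 12, 7) → min -6  ≤ -5 ✓
(1, -6, 12, 7, -5) → min -6  ≤ -5 ✓
(-6, 12, 7, -5, 10) → min -6  ≤ -5 ✓
(12, 7, -5, 10, 12) → min -5  ≤ -5 ✓
(7, -5, 10, 12, 13) → min -5  ≤ -5 ✓
(-5, 10, 12, 13, -4) → min -5  ≤ -5 ✓
9 windows satisfy the condition.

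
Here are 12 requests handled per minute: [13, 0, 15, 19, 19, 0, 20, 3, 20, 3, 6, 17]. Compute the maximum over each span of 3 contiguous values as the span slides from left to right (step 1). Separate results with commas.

15, 19, 19, 19, 20, 20, 20, 20, 20, 17

(13, 0, 15) → max 15
(0, 15, 19) → max 19
(15, 19, 19) → max 19
(19, 19, 0) → max 19
(19, 0, 20) → max 20
(0, 20, 3) → max 20
(20, 3, 20) → max 20
(3, 20, 3) → max 20
(20, 3, 6) → max 20
(3, 6, 17) → max 17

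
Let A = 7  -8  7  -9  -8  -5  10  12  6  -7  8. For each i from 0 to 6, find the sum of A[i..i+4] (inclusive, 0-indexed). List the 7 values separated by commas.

-11, -23, -5, 0, 15, 16, 29

7 -8 7 -9 -8 → sum -11
-8 7 -9 -8 -5 → sum -23
7 -9 -8 -5 10 → sum -5
-9 -8 -5 10 12 → sum 0
-8 -5 10 12 6 → sum 15
-5 10 12 6 -7 → sum 16
10 12 6 -7 8 → sum 29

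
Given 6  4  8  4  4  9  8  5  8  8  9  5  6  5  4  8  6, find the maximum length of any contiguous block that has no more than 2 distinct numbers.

Extend right; when distinct count exceeds 2, shrink from the left:
add 6: window [6] (1 distinct), len 1
add 4: window [6, 4] (2 distinct), len 2
add 8: window [4, 8] (2 distinct), len 2
add 4: window [4, 8, 4] (2 distinct), len 3
add 4: window [4, 8, 4, 4] (2 distinct), len 4
add 9: window [4, 4, 9] (2 distinct), len 3
add 8: window [9, 8] (2 distinct), len 2
add 5: window [8, 5] (2 distinct), len 2
add 8: window [8, 5, 8] (2 distinct), len 3
add 8: window [8, 5, 8, 8] (2 distinct), len 4
add 9: window [8, 8, 9] (2 distinct), len 3
add 5: window [9, 5] (2 distinct), len 2
add 6: window [5, 6] (2 distinct), len 2
add 5: window [5, 6, 5] (2 distinct), len 3
add 4: window [5, 4] (2 distinct), len 2
add 8: window [4, 8] (2 distinct), len 2
add 6: window [8, 6] (2 distinct), len 2
Longest length with ≤2 distinct: 4.

4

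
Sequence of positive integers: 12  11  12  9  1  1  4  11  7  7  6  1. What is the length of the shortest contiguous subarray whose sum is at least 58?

8

add 12: running sum 12 < 58
add 11: running sum 23 < 58
add 12: running sum 35 < 58
add 9: running sum 44 < 58
add 1: running sum 45 < 58
add 1: running sum 46 < 58
add 4: running sum 50 < 58
end 7: [12, 11, 12, 9, 1, 1, 4, 11] sum 61, len 8
end 8: [12, 11, 12, 9, 1, 1, 4, 11, 7] sum 68, len 9
end 9: [11, 12, 9, 1, 1, 4, 11, 7, 7] sum 63, len 9
end 10: [12, 9, 1, 1, 4, 11, 7, 7, 6] sum 58, len 9
end 11: [12, 9, 1, 1, 4, 11, 7, 7, 6, 1] sum 59, len 10
Shortest qualifying length: 8.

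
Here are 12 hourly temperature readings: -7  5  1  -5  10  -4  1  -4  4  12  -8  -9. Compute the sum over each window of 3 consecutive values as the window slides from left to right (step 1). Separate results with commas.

-1, 1, 6, 1, 7, -7, 1, 12, 8, -5

-7 5 1 → sum -1
5 1 -5 → sum 1
1 -5 10 → sum 6
-5 10 -4 → sum 1
10 -4 1 → sum 7
-4 1 -4 → sum -7
1 -4 4 → sum 1
-4 4 12 → sum 12
4 12 -8 → sum 8
12 -8 -9 → sum -5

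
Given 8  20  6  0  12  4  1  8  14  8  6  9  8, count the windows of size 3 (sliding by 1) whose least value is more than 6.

1

[8, 20, 6] → min 6
[20, 6, 0] → min 0
[6, 0, 12] → min 0
[0, 12, 4] → min 0
[12, 4, 1] → min 1
[4, 1, 8] → min 1
[1, 8, 14] → min 1
[8, 14, 8] → min 8  > 6 ✓
[14, 8, 6] → min 6
[8, 6, 9] → min 6
[6, 9, 8] → min 6
1 window satisfy the condition.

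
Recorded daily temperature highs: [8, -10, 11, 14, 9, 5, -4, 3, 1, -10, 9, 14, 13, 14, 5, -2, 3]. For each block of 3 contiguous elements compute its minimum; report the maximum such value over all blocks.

13

Each size-3 window and its min:
[8, -10, 11] → min -10
[-10, 11, 14] → min -10
[11, 14, 9] → min 9
[14, 9, 5] → min 5
[9, 5, -4] → min -4
[5, -4, 3] → min -4
[-4, 3, 1] → min -4
[3, 1, -10] → min -10
[1, -10, 9] → min -10
[-10, 9, 14] → min -10
[9, 14, 13] → min 9
[14, 13, 14] → min 13
[13, 14, 5] → min 5
[14, 5, -2] → min -2
[5, -2, 3] → min -2
Maximum of these is 13.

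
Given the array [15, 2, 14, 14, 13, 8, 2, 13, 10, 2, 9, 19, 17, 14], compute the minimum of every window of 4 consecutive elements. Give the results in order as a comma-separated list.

2, 2, 8, 2, 2, 2, 2, 2, 2, 2, 9

15 2 14 14 → min 2
2 14 14 13 → min 2
14 14 13 8 → min 8
14 13 8 2 → min 2
13 8 2 13 → min 2
8 2 13 10 → min 2
2 13 10 2 → min 2
13 10 2 9 → min 2
10 2 9 19 → min 2
2 9 19 17 → min 2
9 19 17 14 → min 9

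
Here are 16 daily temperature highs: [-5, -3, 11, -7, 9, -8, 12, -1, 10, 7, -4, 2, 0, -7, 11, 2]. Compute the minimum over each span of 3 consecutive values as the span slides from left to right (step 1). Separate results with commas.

-5, -7, -7, -8, -8, -8, -1, -1, -4, -4, -4, -7, -7, -7

Sliding a size-3 window across the 16 values:
[-5, -3, 11] → min -5
[-3, 11, -7] → min -7
[11, -7, 9] → min -7
[-7, 9, -8] → min -8
[9, -8, 12] → min -8
[-8, 12, -1] → min -8
[12, -1, 10] → min -1
[-1, 10, 7] → min -1
[10, 7, -4] → min -4
[7, -4, 2] → min -4
[-4, 2, 0] → min -4
[2, 0, -7] → min -7
[0, -7, 11] → min -7
[-7, 11, 2] → min -7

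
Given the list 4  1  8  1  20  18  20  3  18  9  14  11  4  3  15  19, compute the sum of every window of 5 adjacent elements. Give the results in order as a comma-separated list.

34, 48, 67, 62, 79, 68, 64, 55, 56, 41, 47, 52

Sliding a size-5 window across the 16 values:
[4, 1, 8, 1, 20] → sum 34
[1, 8, 1, 20, 18] → sum 48
[8, 1, 20, 18, 20] → sum 67
[1, 20, 18, 20, 3] → sum 62
[20, 18, 20, 3, 18] → sum 79
[18, 20, 3, 18, 9] → sum 68
[20, 3, 18, 9, 14] → sum 64
[3, 18, 9, 14, 11] → sum 55
[18, 9, 14, 11, 4] → sum 56
[9, 14, 11, 4, 3] → sum 41
[14, 11, 4, 3, 15] → sum 47
[11, 4, 3, 15, 19] → sum 52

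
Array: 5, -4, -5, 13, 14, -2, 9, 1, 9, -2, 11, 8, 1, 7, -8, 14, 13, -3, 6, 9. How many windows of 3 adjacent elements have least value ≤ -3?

9

[5, -4, -5] → min -5  ≤ -3 ✓
[-4, -5, 13] → min -5  ≤ -3 ✓
[-5, 13, 14] → min -5  ≤ -3 ✓
[13, 14, -2] → min -2
[14, -2, 9] → min -2
[-2, 9, 1] → min -2
[9, 1, 9] → min 1
[1, 9, -2] → min -2
[9, -2, 11] → min -2
[-2, 11, 8] → min -2
[11, 8, 1] → min 1
[8, 1, 7] → min 1
[1, 7, -8] → min -8  ≤ -3 ✓
[7, -8, 14] → min -8  ≤ -3 ✓
[-8, 14, 13] → min -8  ≤ -3 ✓
[14, 13, -3] → min -3  ≤ -3 ✓
[13, -3, 6] → min -3  ≤ -3 ✓
[-3, 6, 9] → min -3  ≤ -3 ✓
9 windows satisfy the condition.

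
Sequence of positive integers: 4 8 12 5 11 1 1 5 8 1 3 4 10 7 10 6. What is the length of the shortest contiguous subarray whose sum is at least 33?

4

add 4: running sum 4 < 33
add 8: running sum 12 < 33
add 12: running sum 24 < 33
add 5: running sum 29 < 33
end 4: [8, 12, 5, 11] sum 36, len 4
end 5: [8, 12, 5, 11, 1] sum 37, len 5
end 6: [8, 12, 5, 11, 1, 1] sum 38, len 6
end 7: [12, 5, 11, 1, 1, 5] sum 35, len 6
end 8: [12, 5, 11, 1, 1, 5, 8] sum 43, len 7
end 9: [12, 5, 11, 1, 1, 5, 8, 1] sum 44, len 8
end 10: [5, 11, 1, 1, 5, 8, 1, 3] sum 35, len 8
end 11: [11, 1, 1, 5, 8, 1, 3, 4] sum 34, len 8
end 12: [1, 1, 5, 8, 1, 3, 4, 10] sum 33, len 8
end 13: [8, 1, 3, 4, 10, 7] sum 33, len 6
end 14: [3, 4, 10, 7, 10] sum 34, len 5
end 15: [10, 7, 10, 6] sum 33, len 4
Shortest qualifying length: 4.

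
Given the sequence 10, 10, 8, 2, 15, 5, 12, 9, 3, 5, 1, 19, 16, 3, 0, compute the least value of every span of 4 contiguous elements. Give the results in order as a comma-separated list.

[10, 10, 8, 2] → min 2
[10, 8, 2, 15] → min 2
[8, 2, 15, 5] → min 2
[2, 15, 5, 12] → min 2
[15, 5, 12, 9] → min 5
[5, 12, 9, 3] → min 3
[12, 9, 3, 5] → min 3
[9, 3, 5, 1] → min 1
[3, 5, 1, 19] → min 1
[5, 1, 19, 16] → min 1
[1, 19, 16, 3] → min 1
[19, 16, 3, 0] → min 0

2, 2, 2, 2, 5, 3, 3, 1, 1, 1, 1, 0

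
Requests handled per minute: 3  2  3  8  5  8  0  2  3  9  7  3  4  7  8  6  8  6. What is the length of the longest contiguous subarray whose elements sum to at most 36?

Extend to the right; shrink from the left whenever the sum exceeds 36:
[3] sum 3 len 1
[3, 2] sum 5 len 2
[3, 2, 3] sum 8 len 3
[3, 2, 3, 8] sum 16 len 4
[3, 2, 3, 8, 5] sum 21 len 5
[3, 2, 3, 8, 5, 8] sum 29 len 6
[3, 2, 3, 8, 5, 8, 0] sum 29 len 7
[3, 2, 3, 8, 5, 8, 0, 2] sum 31 len 8
[3, 2, 3, 8, 5, 8, 0, 2, 3] sum 34 len 9
[8, 5, 8, 0, 2, 3, 9] sum 35 len 7
[5, 8, 0, 2, 3, 9, 7] sum 34 len 7
[8, 0, 2, 3, 9, 7, 3] sum 32 len 7
[8, 0, 2, 3, 9, 7, 3, 4] sum 36 len 8
[0, 2, 3, 9, 7, 3, 4, 7] sum 35 len 8
[7, 3, 4, 7, 8] sum 29 len 5
[7, 3, 4, 7, 8, 6] sum 35 len 6
[3, 4, 7, 8, 6, 8] sum 36 len 6
[7, 8, 6, 8, 6] sum 35 len 5
Longest length seen: 9.

9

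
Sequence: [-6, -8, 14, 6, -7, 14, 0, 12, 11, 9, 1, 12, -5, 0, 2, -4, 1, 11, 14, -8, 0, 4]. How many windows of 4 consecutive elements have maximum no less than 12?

16

(-6, -8, 14, 6) → max 14  ≥ 12 ✓
(-8, 14, 6, -7) → max 14  ≥ 12 ✓
(14, 6, -7, 14) → max 14  ≥ 12 ✓
(6, -7, 14, 0) → max 14  ≥ 12 ✓
(-7, 14, 0, 12) → max 14  ≥ 12 ✓
(14, 0, 12, 11) → max 14  ≥ 12 ✓
(0, 12, 11, 9) → max 12  ≥ 12 ✓
(12, 11, 9, 1) → max 12  ≥ 12 ✓
(11, 9, 1, 12) → max 12  ≥ 12 ✓
(9, 1, 12, -5) → max 12  ≥ 12 ✓
(1, 12, -5, 0) → max 12  ≥ 12 ✓
(12, -5, 0, 2) → max 12  ≥ 12 ✓
(-5, 0, 2, -4) → max 2
(0, 2, -4, 1) → max 2
(2, -4, 1, 11) → max 11
(-4, 1, 11, 14) → max 14  ≥ 12 ✓
(1, 11, 14, -8) → max 14  ≥ 12 ✓
(11, 14, -8, 0) → max 14  ≥ 12 ✓
(14, -8, 0, 4) → max 14  ≥ 12 ✓
16 windows satisfy the condition.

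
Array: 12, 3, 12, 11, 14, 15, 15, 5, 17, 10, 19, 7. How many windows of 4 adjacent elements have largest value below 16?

5

(12, 3, 12, 11) → max 12  < 16 ✓
(3, 12, 11, 14) → max 14  < 16 ✓
(12, 11, 14, 15) → max 15  < 16 ✓
(11, 14, 15, 15) → max 15  < 16 ✓
(14, 15, 15, 5) → max 15  < 16 ✓
(15, 15, 5, 17) → max 17
(15, 5, 17, 10) → max 17
(5, 17, 10, 19) → max 19
(17, 10, 19, 7) → max 19
5 windows satisfy the condition.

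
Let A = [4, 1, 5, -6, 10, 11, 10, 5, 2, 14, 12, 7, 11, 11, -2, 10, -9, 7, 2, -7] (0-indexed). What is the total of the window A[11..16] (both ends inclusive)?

Elements at indices 11..16: 7, 11, 11, -2, 10, -9
sum(7, 11, 11, -2, 10, -9) = 28

28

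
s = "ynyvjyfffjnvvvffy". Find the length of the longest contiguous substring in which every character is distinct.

4

add y: [y] len 1
add n: [y, n] len 2
add y (repeat y, move left end past it): [n, y] len 2
add v: [n, y, v] len 3
add j: [n, y, v, j] len 4
add y (repeat y, move left end past it): [v, j, y] len 3
add f: [v, j, y, f] len 4
add f (repeat f, move left end past it): [f] len 1
add f (repeat f, move left end past it): [f] len 1
add j: [f, j] len 2
add n: [f, j, n] len 3
add v: [f, j, n, v] len 4
add v (repeat v, move left end past it): [v] len 1
add v (repeat v, move left end past it): [v] len 1
add f: [v, f] len 2
add f (repeat f, move left end past it): [f] len 1
add y: [f, y] len 2
Longest all-distinct length: 4.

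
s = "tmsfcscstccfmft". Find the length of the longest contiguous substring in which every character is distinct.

add t: [t] len 1
add m: [t, m] len 2
add s: [t, m, s] len 3
add f: [t, m, s, f] len 4
add c: [t, m, s, f, c] len 5
add s (repeat s, move left end past it): [f, c, s] len 3
add c (repeat c, move left end past it): [s, c] len 2
add s (repeat s, move left end past it): [c, s] len 2
add t: [c, s, t] len 3
add c (repeat c, move left end past it): [s, t, c] len 3
add c (repeat c, move left end past it): [c] len 1
add f: [c, f] len 2
add m: [c, f, m] len 3
add f (repeat f, move left end past it): [m, f] len 2
add t: [m, f, t] len 3
Longest all-distinct length: 5.

5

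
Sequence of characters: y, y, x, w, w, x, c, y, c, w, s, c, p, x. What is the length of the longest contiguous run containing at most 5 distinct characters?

12

add y: window [y] (1 distinct), len 1
add y: window [y, y] (1 distinct), len 2
add x: window [y, y, x] (2 distinct), len 3
add w: window [y, y, x, w] (3 distinct), len 4
add w: window [y, y, x, w, w] (3 distinct), len 5
add x: window [y, y, x, w, w, x] (3 distinct), len 6
add c: window [y, y, x, w, w, x, c] (4 distinct), len 7
add y: window [y, y, x, w, w, x, c, y] (4 distinct), len 8
add c: window [y, y, x, w, w, x, c, y, c] (4 distinct), len 9
add w: window [y, y, x, w, w, x, c, y, c, w] (4 distinct), len 10
add s: window [y, y, x, w, w, x, c, y, c, w, s] (5 distinct), len 11
add c: window [y, y, x, w, w, x, c, y, c, w, s, c] (5 distinct), len 12
add p: window [c, y, c, w, s, c, p] (5 distinct), len 7
add x: window [c, w, s, c, p, x] (5 distinct), len 6
Longest length with ≤5 distinct: 12.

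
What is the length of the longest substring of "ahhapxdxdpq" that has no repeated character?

5

add a: [a] len 1
add h: [a, h] len 2
add h (repeat h, move left end past it): [h] len 1
add a: [h, a] len 2
add p: [h, a, p] len 3
add x: [h, a, p, x] len 4
add d: [h, a, p, x, d] len 5
add x (repeat x, move left end past it): [d, x] len 2
add d (repeat d, move left end past it): [x, d] len 2
add p: [x, d, p] len 3
add q: [x, d, p, q] len 4
Longest all-distinct length: 5.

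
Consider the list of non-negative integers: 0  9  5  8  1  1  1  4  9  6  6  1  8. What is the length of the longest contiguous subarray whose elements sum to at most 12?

4

→ 0: sum 0, len 1
→ 9: sum 9, len 2
→ 5 (dropped 0, 9): sum 5, len 1
→ 8 (dropped 5): sum 8, len 1
→ 1: sum 9, len 2
→ 1: sum 10, len 3
→ 1: sum 11, len 4
→ 4 (dropped 8): sum 7, len 4
→ 9 (dropped 1, 1, 1, 4): sum 9, len 1
→ 6 (dropped 9): sum 6, len 1
→ 6: sum 12, len 2
→ 1 (dropped 6): sum 7, len 2
→ 8 (dropped 6): sum 9, len 2
Longest length seen: 4.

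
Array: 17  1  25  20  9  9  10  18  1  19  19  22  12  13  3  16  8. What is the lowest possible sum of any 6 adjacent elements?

66

Window sums for each of the 12 positions:
[17, 1, 25, 20, 9, 9] → sum 81
[1, 25, 20, 9, 9, 10] → sum 74
[25, 20, 9, 9, 10, 18] → sum 91
[20, 9, 9, 10, 18, 1] → sum 67
[9, 9, 10, 18, 1, 19] → sum 66
[9, 10, 18, 1, 19, 19] → sum 76
[10, 18, 1, 19, 19, 22] → sum 89
[18, 1, 19, 19, 22, 12] → sum 91
[1, 19, 19, 22, 12, 13] → sum 86
[19, 19, 22, 12, 13, 3] → sum 88
[19, 22, 12, 13, 3, 16] → sum 85
[22, 12, 13, 3, 16, 8] → sum 74
Lowest of these is 66.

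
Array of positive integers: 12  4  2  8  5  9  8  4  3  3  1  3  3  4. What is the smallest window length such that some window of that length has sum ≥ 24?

Extend right; whenever the sum reaches 24, record the length and shrink from the left:
add 12: running sum 12 < 24
add 4: running sum 16 < 24
add 2: running sum 18 < 24
add 8: shortest ending here [12, 4, 2, 8] sum 26, len 4
add 5: shortest ending here [12, 4, 2, 8, 5] sum 31, len 5
add 9: shortest ending here [2, 8, 5, 9] sum 24, len 4
add 8: shortest ending here [8, 5, 9, 8] sum 30, len 4
add 4: shortest ending here [5, 9, 8, 4] sum 26, len 4
add 3: shortest ending here [9, 8, 4, 3] sum 24, len 4
add 3: shortest ending here [9, 8, 4, 3, 3] sum 27, len 5
add 1: shortest ending here [9, 8, 4, 3, 3, 1] sum 28, len 6
add 3: shortest ending here [9, 8, 4, 3, 3, 1, 3] sum 31, len 7
add 3: shortest ending here [8, 4, 3, 3, 1, 3, 3] sum 25, len 7
add 4: shortest ending here [8, 4, 3, 3, 1, 3, 3, 4] sum 29, len 8
Shortest qualifying length: 4.

4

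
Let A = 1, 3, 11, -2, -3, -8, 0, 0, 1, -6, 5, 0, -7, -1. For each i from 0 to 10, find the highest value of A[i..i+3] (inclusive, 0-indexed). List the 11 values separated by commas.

11, 11, 11, 0, 0, 1, 1, 5, 5, 5, 5

(1, 3, 11, -2) → max 11
(3, 11, -2, -3) → max 11
(11, -2, -3, -8) → max 11
(-2, -3, -8, 0) → max 0
(-3, -8, 0, 0) → max 0
(-8, 0, 0, 1) → max 1
(0, 0, 1, -6) → max 1
(0, 1, -6, 5) → max 5
(1, -6, 5, 0) → max 5
(-6, 5, 0, -7) → max 5
(5, 0, -7, -1) → max 5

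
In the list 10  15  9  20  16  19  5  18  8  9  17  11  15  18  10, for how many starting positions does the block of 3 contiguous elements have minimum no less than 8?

10 15 9 → min 9  ≥ 8 ✓
15 9 20 → min 9  ≥ 8 ✓
9 20 16 → min 9  ≥ 8 ✓
20 16 19 → min 16  ≥ 8 ✓
16 19 5 → min 5
19 5 18 → min 5
5 18 8 → min 5
18 8 9 → min 8  ≥ 8 ✓
8 9 17 → min 8  ≥ 8 ✓
9 17 11 → min 9  ≥ 8 ✓
17 11 15 → min 11  ≥ 8 ✓
11 15 18 → min 11  ≥ 8 ✓
15 18 10 → min 10  ≥ 8 ✓
10 windows satisfy the condition.

10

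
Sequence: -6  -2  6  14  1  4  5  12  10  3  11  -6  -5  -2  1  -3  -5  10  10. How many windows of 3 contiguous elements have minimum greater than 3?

2

-6 -2 6 → min -6
-2 6 14 → min -2
6 14 1 → min 1
14 1 4 → min 1
1 4 5 → min 1
4 5 12 → min 4  > 3 ✓
5 12 10 → min 5  > 3 ✓
12 10 3 → min 3
10 3 11 → min 3
3 11 -6 → min -6
11 -6 -5 → min -6
-6 -5 -2 → min -6
-5 -2 1 → min -5
-2 1 -3 → min -3
1 -3 -5 → min -5
-3 -5 10 → min -5
-5 10 10 → min -5
2 windows satisfy the condition.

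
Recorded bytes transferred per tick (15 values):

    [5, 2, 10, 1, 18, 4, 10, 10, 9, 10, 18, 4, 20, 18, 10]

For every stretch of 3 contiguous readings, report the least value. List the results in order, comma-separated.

[5, 2, 10] → min 2
[2, 10, 1] → min 1
[10, 1, 18] → min 1
[1, 18, 4] → min 1
[18, 4, 10] → min 4
[4, 10, 10] → min 4
[10, 10, 9] → min 9
[10, 9, 10] → min 9
[9, 10, 18] → min 9
[10, 18, 4] → min 4
[18, 4, 20] → min 4
[4, 20, 18] → min 4
[20, 18, 10] → min 10

2, 1, 1, 1, 4, 4, 9, 9, 9, 4, 4, 4, 10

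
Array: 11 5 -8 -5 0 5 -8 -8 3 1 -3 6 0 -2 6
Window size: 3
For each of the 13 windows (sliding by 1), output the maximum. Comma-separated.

(11, 5, -8) → max 11
(5, -8, -5) → max 5
(-8, -5, 0) → max 0
(-5, 0, 5) → max 5
(0, 5, -8) → max 5
(5, -8, -8) → max 5
(-8, -8, 3) → max 3
(-8, 3, 1) → max 3
(3, 1, -3) → max 3
(1, -3, 6) → max 6
(-3, 6, 0) → max 6
(6, 0, -2) → max 6
(0, -2, 6) → max 6

11, 5, 0, 5, 5, 5, 3, 3, 3, 6, 6, 6, 6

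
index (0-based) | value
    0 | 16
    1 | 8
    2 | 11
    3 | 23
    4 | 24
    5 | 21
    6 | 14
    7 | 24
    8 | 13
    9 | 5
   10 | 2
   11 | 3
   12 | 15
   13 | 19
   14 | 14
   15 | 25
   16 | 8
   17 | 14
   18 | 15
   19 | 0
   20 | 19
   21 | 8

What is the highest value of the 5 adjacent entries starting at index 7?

Elements at indices 7..11: 24, 13, 5, 2, 3
max(24, 13, 5, 2, 3) = 24

24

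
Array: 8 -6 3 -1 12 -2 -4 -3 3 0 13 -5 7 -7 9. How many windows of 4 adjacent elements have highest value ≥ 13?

4

(8, -6, 3, -1) → max 8
(-6, 3, -1, 12) → max 12
(3, -1, 12, -2) → max 12
(-1, 12, -2, -4) → max 12
(12, -2, -4, -3) → max 12
(-2, -4, -3, 3) → max 3
(-4, -3, 3, 0) → max 3
(-3, 3, 0, 13) → max 13  ≥ 13 ✓
(3, 0, 13, -5) → max 13  ≥ 13 ✓
(0, 13, -5, 7) → max 13  ≥ 13 ✓
(13, -5, 7, -7) → max 13  ≥ 13 ✓
(-5, 7, -7, 9) → max 9
4 windows satisfy the condition.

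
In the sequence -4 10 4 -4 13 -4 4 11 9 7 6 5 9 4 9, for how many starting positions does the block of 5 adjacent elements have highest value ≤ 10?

3

[-4, 10, 4, -4, 13] → max 13
[10, 4, -4, 13, -4] → max 13
[4, -4, 13, -4, 4] → max 13
[-4, 13, -4, 4, 11] → max 13
[13, -4, 4, 11, 9] → max 13
[-4, 4, 11, 9, 7] → max 11
[4, 11, 9, 7, 6] → max 11
[11, 9, 7, 6, 5] → max 11
[9, 7, 6, 5, 9] → max 9  ≤ 10 ✓
[7, 6, 5, 9, 4] → max 9  ≤ 10 ✓
[6, 5, 9, 4, 9] → max 9  ≤ 10 ✓
3 windows satisfy the condition.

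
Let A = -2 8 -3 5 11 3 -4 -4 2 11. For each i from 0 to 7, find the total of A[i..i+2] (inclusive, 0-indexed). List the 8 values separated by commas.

3, 10, 13, 19, 10, -5, -6, 9

-2 8 -3 → sum 3
8 -3 5 → sum 10
-3 5 11 → sum 13
5 11 3 → sum 19
11 3 -4 → sum 10
3 -4 -4 → sum -5
-4 -4 2 → sum -6
-4 2 11 → sum 9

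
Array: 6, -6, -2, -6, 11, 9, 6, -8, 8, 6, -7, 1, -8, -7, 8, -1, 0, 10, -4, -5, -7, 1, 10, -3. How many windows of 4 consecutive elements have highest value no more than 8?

(6, -6, -2, -6) → max 6  ≤ 8 ✓
(-6, -2, -6, 11) → max 11
(-2, -6, 11, 9) → max 11
(-6, 11, 9, 6) → max 11
(11, 9, 6, -8) → max 11
(9, 6, -8, 8) → max 9
(6, -8, 8, 6) → max 8  ≤ 8 ✓
(-8, 8, 6, -7) → max 8  ≤ 8 ✓
(8, 6, -7, 1) → max 8  ≤ 8 ✓
(6, -7, 1, -8) → max 6  ≤ 8 ✓
(-7, 1, -8, -7) → max 1  ≤ 8 ✓
(1, -8, -7, 8) → max 8  ≤ 8 ✓
(-8, -7, 8, -1) → max 8  ≤ 8 ✓
(-7, 8, -1, 0) → max 8  ≤ 8 ✓
(8, -1, 0, 10) → max 10
(-1, 0, 10, -4) → max 10
(0, 10, -4, -5) → max 10
(10, -4, -5, -7) → max 10
(-4, -5, -7, 1) → max 1  ≤ 8 ✓
(-5, -7, 1, 10) → max 10
(-7, 1, 10, -3) → max 10
10 windows satisfy the condition.

10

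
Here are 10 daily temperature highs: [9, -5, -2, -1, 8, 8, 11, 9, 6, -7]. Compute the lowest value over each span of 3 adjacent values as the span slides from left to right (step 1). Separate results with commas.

Sliding a size-3 window across the 10 values:
[9, -5, -2] → min -5
[-5, -2, -1] → min -5
[-2, -1, 8] → min -2
[-1, 8, 8] → min -1
[8, 8, 11] → min 8
[8, 11, 9] → min 8
[11, 9, 6] → min 6
[9, 6, -7] → min -7

-5, -5, -2, -1, 8, 8, 6, -7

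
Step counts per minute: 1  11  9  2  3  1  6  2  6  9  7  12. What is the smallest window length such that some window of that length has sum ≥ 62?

11

add 1: running sum 1 < 62
add 11: running sum 12 < 62
add 9: running sum 21 < 62
add 2: running sum 23 < 62
add 3: running sum 26 < 62
add 1: running sum 27 < 62
add 6: running sum 33 < 62
add 2: running sum 35 < 62
add 6: running sum 41 < 62
add 9: running sum 50 < 62
add 7: running sum 57 < 62
end 11: [11, 9, 2, 3, 1, 6, 2, 6, 9, 7, 12] sum 68, len 11
Shortest qualifying length: 11.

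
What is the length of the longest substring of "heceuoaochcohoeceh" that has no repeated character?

[h] len 1
[h, e] len 2
[h, e, c] len 3
[c, e] len 2
[c, e, u] len 3
[c, e, u, o] len 4
[c, e, u, o, a] len 5
[a, o] len 2
[a, o, c] len 3
[a, o, c, h] len 4
[h, c] len 2
[h, c, o] len 3
[c, o, h] len 3
[h, o] len 2
[h, o, e] len 3
[h, o, e, c] len 4
[c, e] len 2
[c, e, h] len 3
Longest all-distinct length: 5.

5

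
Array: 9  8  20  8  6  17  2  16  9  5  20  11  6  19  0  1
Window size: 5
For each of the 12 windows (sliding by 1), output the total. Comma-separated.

51, 59, 53, 49, 50, 49, 52, 61, 51, 61, 56, 37

Sliding a size-5 window across the 16 values:
[9, 8, 20, 8, 6] → sum 51
[8, 20, 8, 6, 17] → sum 59
[20, 8, 6, 17, 2] → sum 53
[8, 6, 17, 2, 16] → sum 49
[6, 17, 2, 16, 9] → sum 50
[17, 2, 16, 9, 5] → sum 49
[2, 16, 9, 5, 20] → sum 52
[16, 9, 5, 20, 11] → sum 61
[9, 5, 20, 11, 6] → sum 51
[5, 20, 11, 6, 19] → sum 61
[20, 11, 6, 19, 0] → sum 56
[11, 6, 19, 0, 1] → sum 37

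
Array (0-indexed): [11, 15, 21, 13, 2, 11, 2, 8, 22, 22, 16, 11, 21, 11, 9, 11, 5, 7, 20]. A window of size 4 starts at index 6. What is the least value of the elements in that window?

2

Elements at indices 6..9: 2, 8, 22, 22
min(2, 8, 22, 22) = 2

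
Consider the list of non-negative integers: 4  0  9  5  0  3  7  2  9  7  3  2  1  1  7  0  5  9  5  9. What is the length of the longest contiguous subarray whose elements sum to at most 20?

7

→ 4: sum 4, len 1
→ 0: sum 4, len 2
→ 9: sum 13, len 3
→ 5: sum 18, len 4
→ 0: sum 18, len 5
→ 3 (dropped 4): sum 17, len 5
→ 7 (dropped 0, 9): sum 15, len 4
→ 2: sum 17, len 5
→ 9 (dropped 5, 0, 3): sum 18, len 3
→ 7 (dropped 7): sum 18, len 3
→ 3 (dropped 2): sum 19, len 3
→ 2 (dropped 9): sum 12, len 3
→ 1: sum 13, len 4
→ 1: sum 14, len 5
→ 7 (dropped 7): sum 14, len 5
→ 0: sum 14, len 6
→ 5: sum 19, len 7
→ 9 (dropped 3, 2, 1, 1, 7): sum 14, len 3
→ 5: sum 19, len 4
→ 9 (dropped 0, 5, 9): sum 14, len 2
Longest length seen: 7.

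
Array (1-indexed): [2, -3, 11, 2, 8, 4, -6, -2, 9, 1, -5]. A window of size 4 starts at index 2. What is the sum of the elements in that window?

18

Elements at indices 2..5: -3, 11, 2, 8
sum(-3, 11, 2, 8) = 18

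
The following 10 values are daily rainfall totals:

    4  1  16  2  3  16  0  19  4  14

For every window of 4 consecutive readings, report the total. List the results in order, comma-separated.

4 1 16 2 → sum 23
1 16 2 3 → sum 22
16 2 3 16 → sum 37
2 3 16 0 → sum 21
3 16 0 19 → sum 38
16 0 19 4 → sum 39
0 19 4 14 → sum 37

23, 22, 37, 21, 38, 39, 37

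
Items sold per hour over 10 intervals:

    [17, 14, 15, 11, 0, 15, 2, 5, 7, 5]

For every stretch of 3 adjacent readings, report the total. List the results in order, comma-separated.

46, 40, 26, 26, 17, 22, 14, 17

17 14 15 → sum 46
14 15 11 → sum 40
15 11 0 → sum 26
11 0 15 → sum 26
0 15 2 → sum 17
15 2 5 → sum 22
2 5 7 → sum 14
5 7 5 → sum 17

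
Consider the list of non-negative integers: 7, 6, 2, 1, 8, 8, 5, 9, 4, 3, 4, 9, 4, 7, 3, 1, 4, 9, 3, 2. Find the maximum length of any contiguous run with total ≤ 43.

[7] sum 7 len 1
[7, 6] sum 13 len 2
[7, 6, 2] sum 15 len 3
[7, 6, 2, 1] sum 16 len 4
[7, 6, 2, 1, 8] sum 24 len 5
[7, 6, 2, 1, 8, 8] sum 32 len 6
[7, 6, 2, 1, 8, 8, 5] sum 37 len 7
[6, 2, 1, 8, 8, 5, 9] sum 39 len 7
[6, 2, 1, 8, 8, 5, 9, 4] sum 43 len 8
[2, 1, 8, 8, 5, 9, 4, 3] sum 40 len 8
[1, 8, 8, 5, 9, 4, 3, 4] sum 42 len 8
[8, 5, 9, 4, 3, 4, 9] sum 42 len 7
[5, 9, 4, 3, 4, 9, 4] sum 38 len 7
[9, 4, 3, 4, 9, 4, 7] sum 40 len 7
[9, 4, 3, 4, 9, 4, 7, 3] sum 43 len 8
[4, 3, 4, 9, 4, 7, 3, 1] sum 35 len 8
[4, 3, 4, 9, 4, 7, 3, 1, 4] sum 39 len 9
[4, 9, 4, 7, 3, 1, 4, 9] sum 41 len 8
[9, 4, 7, 3, 1, 4, 9, 3] sum 40 len 8
[9, 4, 7, 3, 1, 4, 9, 3, 2] sum 42 len 9
Longest length seen: 9.

9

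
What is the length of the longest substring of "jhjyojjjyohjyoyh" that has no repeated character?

4

add j: [j] len 1
add h: [j, h] len 2
add j (repeat j, move left end past it): [h, j] len 2
add y: [h, j, y] len 3
add o: [h, j, y, o] len 4
add j (repeat j, move left end past it): [y, o, j] len 3
add j (repeat j, move left end past it): [j] len 1
add j (repeat j, move left end past it): [j] len 1
add y: [j, y] len 2
add o: [j, y, o] len 3
add h: [j, y, o, h] len 4
add j (repeat j, move left end past it): [y, o, h, j] len 4
add y (repeat y, move left end past it): [o, h, j, y] len 4
add o (repeat o, move left end past it): [h, j, y, o] len 4
add y (repeat y, move left end past it): [o, y] len 2
add h: [o, y, h] len 3
Longest all-distinct length: 4.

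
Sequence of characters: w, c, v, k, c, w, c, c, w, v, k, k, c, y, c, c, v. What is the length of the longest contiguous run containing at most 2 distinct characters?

Extend right; when distinct count exceeds 2, shrink from the left:
[w] 1 distinct, len 1
[w, c] 2 distinct, len 2
[c, v] 2 distinct, len 2
[v, k] 2 distinct, len 2
[k, c] 2 distinct, len 2
[c, w] 2 distinct, len 2
[c, w, c] 2 distinct, len 3
[c, w, c, c] 2 distinct, len 4
[c, w, c, c, w] 2 distinct, len 5
[w, v] 2 distinct, len 2
[v, k] 2 distinct, len 2
[v, k, k] 2 distinct, len 3
[k, k, c] 2 distinct, len 3
[c, y] 2 distinct, len 2
[c, y, c] 2 distinct, len 3
[c, y, c, c] 2 distinct, len 4
[c, c, v] 2 distinct, len 3
Longest length with ≤2 distinct: 5.

5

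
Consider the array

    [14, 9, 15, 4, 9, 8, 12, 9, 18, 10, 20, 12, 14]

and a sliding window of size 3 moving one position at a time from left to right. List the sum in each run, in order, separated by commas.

14 9 15 → sum 38
9 15 4 → sum 28
15 4 9 → sum 28
4 9 8 → sum 21
9 8 12 → sum 29
8 12 9 → sum 29
12 9 18 → sum 39
9 18 10 → sum 37
18 10 20 → sum 48
10 20 12 → sum 42
20 12 14 → sum 46

38, 28, 28, 21, 29, 29, 39, 37, 48, 42, 46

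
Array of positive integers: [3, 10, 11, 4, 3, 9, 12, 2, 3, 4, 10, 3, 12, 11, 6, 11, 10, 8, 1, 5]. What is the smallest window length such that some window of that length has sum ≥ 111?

15

Extend right; whenever the sum reaches 111, record the length and shrink from the left:
add 3: running sum 3 < 111
add 10: running sum 13 < 111
add 11: running sum 24 < 111
add 4: running sum 28 < 111
add 3: running sum 31 < 111
add 9: running sum 40 < 111
add 12: running sum 52 < 111
add 2: running sum 54 < 111
add 3: running sum 57 < 111
add 4: running sum 61 < 111
add 10: running sum 71 < 111
add 3: running sum 74 < 111
add 12: running sum 86 < 111
add 11: running sum 97 < 111
add 6: running sum 103 < 111
add 11: shortest ending here [10, 11, 4, 3, 9, 12, 2, 3, 4, 10, 3, 12, 11, 6, 11] sum 111, len 15
add 10: shortest ending here [11, 4, 3, 9, 12, 2, 3, 4, 10, 3, 12, 11, 6, 11, 10] sum 111, len 15
add 8: shortest ending here [11, 4, 3, 9, 12, 2, 3, 4, 10, 3, 12, 11, 6, 11, 10, 8] sum 119, len 16
add 1: shortest ending here [11, 4, 3, 9, 12, 2, 3, 4, 10, 3, 12, 11, 6, 11, 10, 8, 1] sum 120, len 17
add 5: shortest ending here [4, 3, 9, 12, 2, 3, 4, 10, 3, 12, 11, 6, 11, 10, 8, 1, 5] sum 114, len 17
Shortest qualifying length: 15.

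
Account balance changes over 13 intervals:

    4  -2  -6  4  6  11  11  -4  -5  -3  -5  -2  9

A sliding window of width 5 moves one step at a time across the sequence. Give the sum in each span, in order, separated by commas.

6, 13, 26, 28, 19, 10, -6, -19, -6

(4, -2, -6, 4, 6) → sum 6
(-2, -6, 4, 6, 11) → sum 13
(-6, 4, 6, 11, 11) → sum 26
(4, 6, 11, 11, -4) → sum 28
(6, 11, 11, -4, -5) → sum 19
(11, 11, -4, -5, -3) → sum 10
(11, -4, -5, -3, -5) → sum -6
(-4, -5, -3, -5, -2) → sum -19
(-5, -3, -5, -2, 9) → sum -6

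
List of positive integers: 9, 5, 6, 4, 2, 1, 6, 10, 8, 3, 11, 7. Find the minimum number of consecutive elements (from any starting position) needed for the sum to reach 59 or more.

add 9: running sum 9 < 59
add 5: running sum 14 < 59
add 6: running sum 20 < 59
add 4: running sum 24 < 59
add 2: running sum 26 < 59
add 1: running sum 27 < 59
add 6: running sum 33 < 59
add 10: running sum 43 < 59
add 8: running sum 51 < 59
add 3: running sum 54 < 59
end 10: [9, 5, 6, 4, 2, 1, 6, 10, 8, 3, 11] sum 65, len 11
end 11: [5, 6, 4, 2, 1, 6, 10, 8, 3, 11, 7] sum 63, len 11
Shortest qualifying length: 11.

11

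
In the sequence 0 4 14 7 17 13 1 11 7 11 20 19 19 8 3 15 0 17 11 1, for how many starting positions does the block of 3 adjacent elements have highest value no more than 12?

0 4 14 → max 14
4 14 7 → max 14
14 7 17 → max 17
7 17 13 → max 17
17 13 1 → max 17
13 1 11 → max 13
1 11 7 → max 11  ≤ 12 ✓
11 7 11 → max 11  ≤ 12 ✓
7 11 20 → max 20
11 20 19 → max 20
20 19 19 → max 20
19 19 8 → max 19
19 8 3 → max 19
8 3 15 → max 15
3 15 0 → max 15
15 0 17 → max 17
0 17 11 → max 17
17 11 1 → max 17
2 windows satisfy the condition.

2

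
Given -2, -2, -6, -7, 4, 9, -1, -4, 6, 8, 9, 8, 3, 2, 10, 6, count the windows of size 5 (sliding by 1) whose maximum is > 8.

11

-2 -2 -6 -7 4 → max 4
-2 -6 -7 4 9 → max 9  > 8 ✓
-6 -7 4 9 -1 → max 9  > 8 ✓
-7 4 9 -1 -4 → max 9  > 8 ✓
4 9 -1 -4 6 → max 9  > 8 ✓
9 -1 -4 6 8 → max 9  > 8 ✓
-1 -4 6 8 9 → max 9  > 8 ✓
-4 6 8 9 8 → max 9  > 8 ✓
6 8 9 8 3 → max 9  > 8 ✓
8 9 8 3 2 → max 9  > 8 ✓
9 8 3 2 10 → max 10  > 8 ✓
8 3 2 10 6 → max 10  > 8 ✓
11 windows satisfy the condition.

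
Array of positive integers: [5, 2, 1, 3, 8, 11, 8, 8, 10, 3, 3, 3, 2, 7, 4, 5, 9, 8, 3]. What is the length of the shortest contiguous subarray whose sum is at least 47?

add 5: running sum 5 < 47
add 2: running sum 7 < 47
add 1: running sum 8 < 47
add 3: running sum 11 < 47
add 8: running sum 19 < 47
add 11: running sum 30 < 47
add 8: running sum 38 < 47
add 8: running sum 46 < 47
end 8: [3, 8, 11, 8, 8, 10] sum 48, len 6
end 9: [8, 11, 8, 8, 10, 3] sum 48, len 6
end 10: [8, 11, 8, 8, 10, 3, 3] sum 51, len 7
end 11: [8, 11, 8, 8, 10, 3, 3, 3] sum 54, len 8
end 12: [11, 8, 8, 10, 3, 3, 3, 2] sum 48, len 8
end 13: [11, 8, 8, 10, 3, 3, 3, 2, 7] sum 55, len 9
end 14: [8, 8, 10, 3, 3, 3, 2, 7, 4] sum 48, len 9
end 15: [8, 8, 10, 3, 3, 3, 2, 7, 4, 5] sum 53, len 10
end 16: [8, 10, 3, 3, 3, 2, 7, 4, 5, 9] sum 54, len 10
end 17: [10, 3, 3, 3, 2, 7, 4, 5, 9, 8] sum 54, len 10
end 18: [3, 3, 3, 2, 7, 4, 5, 9, 8, 3] sum 47, len 10
Shortest qualifying length: 6.

6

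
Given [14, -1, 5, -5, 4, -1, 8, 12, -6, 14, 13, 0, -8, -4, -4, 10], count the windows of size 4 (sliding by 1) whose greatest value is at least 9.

[14, -1, 5, -5] → max 14  ≥ 9 ✓
[-1, 5, -5, 4] → max 5
[5, -5, 4, -1] → max 5
[-5, 4, -1, 8] → max 8
[4, -1, 8, 12] → max 12  ≥ 9 ✓
[-1, 8, 12, -6] → max 12  ≥ 9 ✓
[8, 12, -6, 14] → max 14  ≥ 9 ✓
[12, -6, 14, 13] → max 14  ≥ 9 ✓
[-6, 14, 13, 0] → max 14  ≥ 9 ✓
[14, 13, 0, -8] → max 14  ≥ 9 ✓
[13, 0, -8, -4] → max 13  ≥ 9 ✓
[0, -8, -4, -4] → max 0
[-8, -4, -4, 10] → max 10  ≥ 9 ✓
9 windows satisfy the condition.

9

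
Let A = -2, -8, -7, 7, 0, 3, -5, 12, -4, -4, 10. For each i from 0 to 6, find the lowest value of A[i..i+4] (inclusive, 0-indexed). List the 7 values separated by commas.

-8, -8, -7, -5, -5, -5, -5

(-2, -8, -7, 7, 0) → min -8
(-8, -7, 7, 0, 3) → min -8
(-7, 7, 0, 3, -5) → min -7
(7, 0, 3, -5, 12) → min -5
(0, 3, -5, 12, -4) → min -5
(3, -5, 12, -4, -4) → min -5
(-5, 12, -4, -4, 10) → min -5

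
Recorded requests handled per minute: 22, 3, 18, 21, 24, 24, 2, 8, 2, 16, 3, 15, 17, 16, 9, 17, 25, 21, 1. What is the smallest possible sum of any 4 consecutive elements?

28

(22, 3, 18, 21) → sum 64
(3, 18, 21, 24) → sum 66
(18, 21, 24, 24) → sum 87
(21, 24, 24, 2) → sum 71
(24, 24, 2, 8) → sum 58
(24, 2, 8, 2) → sum 36
(2, 8, 2, 16) → sum 28
(8, 2, 16, 3) → sum 29
(2, 16, 3, 15) → sum 36
(16, 3, 15, 17) → sum 51
(3, 15, 17, 16) → sum 51
(15, 17, 16, 9) → sum 57
(17, 16, 9, 17) → sum 59
(16, 9, 17, 25) → sum 67
(9, 17, 25, 21) → sum 72
(17, 25, 21, 1) → sum 64
Smallest of these is 28.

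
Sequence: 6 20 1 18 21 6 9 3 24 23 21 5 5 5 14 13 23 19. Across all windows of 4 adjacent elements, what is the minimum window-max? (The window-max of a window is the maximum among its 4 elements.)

[6, 20, 1, 18] → max 20
[20, 1, 18, 21] → max 21
[1, 18, 21, 6] → max 21
[18, 21, 6, 9] → max 21
[21, 6, 9, 3] → max 21
[6, 9, 3, 24] → max 24
[9, 3, 24, 23] → max 24
[3, 24, 23, 21] → max 24
[24, 23, 21, 5] → max 24
[23, 21, 5, 5] → max 23
[21, 5, 5, 5] → max 21
[5, 5, 5, 14] → max 14
[5, 5, 14, 13] → max 14
[5, 14, 13, 23] → max 23
[14, 13, 23, 19] → max 23
Minimum of these is 14.

14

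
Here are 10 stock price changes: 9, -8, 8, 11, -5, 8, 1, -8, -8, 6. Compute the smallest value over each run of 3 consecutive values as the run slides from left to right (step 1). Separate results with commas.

Sliding a size-3 window across the 10 values:
9 -8 8 → min -8
-8 8 11 → min -8
8 11 -5 → min -5
11 -5 8 → min -5
-5 8 1 → min -5
8 1 -8 → min -8
1 -8 -8 → min -8
-8 -8 6 → min -8

-8, -8, -5, -5, -5, -8, -8, -8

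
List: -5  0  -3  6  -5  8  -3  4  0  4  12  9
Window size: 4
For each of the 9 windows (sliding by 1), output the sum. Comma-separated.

-2, -2, 6, 6, 4, 9, 5, 20, 25

(-5, 0, -3, 6) → sum -2
(0, -3, 6, -5) → sum -2
(-3, 6, -5, 8) → sum 6
(6, -5, 8, -3) → sum 6
(-5, 8, -3, 4) → sum 4
(8, -3, 4, 0) → sum 9
(-3, 4, 0, 4) → sum 5
(4, 0, 4, 12) → sum 20
(0, 4, 12, 9) → sum 25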